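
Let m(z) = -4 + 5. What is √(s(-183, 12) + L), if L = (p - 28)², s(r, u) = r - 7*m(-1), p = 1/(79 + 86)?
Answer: √16162411/165 ≈ 24.365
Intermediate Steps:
p = 1/165 ≈ 0.0060606
m(z) = 1
s(r, u) = -7 + r (s(r, u) = r - 7*1 = r - 7 = -7 + r)
L = 21335161/27225 (L = (1/165 - 28)² = (-4619/165)² = 21335161/27225 ≈ 783.66)
√(s(-183, 12) + L) = √((-7 - 183) + 21335161/27225) = √(-190 + 21335161/27225) = √(16162411/27225) = √16162411/165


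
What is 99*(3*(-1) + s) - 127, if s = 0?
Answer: -424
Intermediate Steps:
99*(3*(-1) + s) - 127 = 99*(3*(-1) + 0) - 127 = 99*(-3 + 0) - 127 = 99*(-3) - 127 = -297 - 127 = -424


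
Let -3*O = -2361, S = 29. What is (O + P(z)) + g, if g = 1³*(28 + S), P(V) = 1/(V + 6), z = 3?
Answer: 7597/9 ≈ 844.11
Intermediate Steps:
O = 787 (O = -⅓*(-2361) = 787)
P(V) = 1/(6 + V)
g = 57 (g = 1³*(28 + 29) = 1*57 = 57)
(O + P(z)) + g = (787 + 1/(6 + 3)) + 57 = (787 + 1/9) + 57 = (787 + ⅑) + 57 = 7084/9 + 57 = 7597/9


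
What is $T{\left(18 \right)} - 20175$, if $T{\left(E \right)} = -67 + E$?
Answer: $-20224$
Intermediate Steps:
$T{\left(18 \right)} - 20175 = \left(-67 + 18\right) - 20175 = -49 - 20175 = -20224$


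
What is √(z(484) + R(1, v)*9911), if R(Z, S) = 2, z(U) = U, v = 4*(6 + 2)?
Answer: √20306 ≈ 142.50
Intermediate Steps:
v = 32 (v = 4*8 = 32)
√(z(484) + R(1, v)*9911) = √(484 + 2*9911) = √(484 + 19822) = √20306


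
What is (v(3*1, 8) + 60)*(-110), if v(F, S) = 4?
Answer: -7040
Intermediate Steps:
(v(3*1, 8) + 60)*(-110) = (4 + 60)*(-110) = 64*(-110) = -7040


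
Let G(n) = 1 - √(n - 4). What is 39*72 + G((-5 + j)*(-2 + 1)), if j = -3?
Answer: 2807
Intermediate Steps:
G(n) = 1 - √(-4 + n)
39*72 + G((-5 + j)*(-2 + 1)) = 39*72 + (1 - √(-4 + (-5 - 3)*(-2 + 1))) = 2808 + (1 - √(-4 - 8*(-1))) = 2808 + (1 - √(-4 + 8)) = 2808 + (1 - √4) = 2808 + (1 - 1*2) = 2808 + (1 - 2) = 2808 - 1 = 2807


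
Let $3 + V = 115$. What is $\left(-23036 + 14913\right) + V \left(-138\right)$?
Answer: $-23579$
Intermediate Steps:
$V = 112$ ($V = -3 + 115 = 112$)
$\left(-23036 + 14913\right) + V \left(-138\right) = \left(-23036 + 14913\right) + 112 \left(-138\right) = -8123 - 15456 = -23579$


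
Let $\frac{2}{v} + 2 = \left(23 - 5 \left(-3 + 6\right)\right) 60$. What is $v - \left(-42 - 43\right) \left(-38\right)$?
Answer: $- \frac{771969}{239} \approx -3230.0$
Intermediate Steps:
$v = \frac{1}{239}$ ($v = \frac{2}{-2 + \left(23 - 5 \left(-3 + 6\right)\right) 60} = \frac{2}{-2 + \left(23 - 15\right) 60} = \frac{2}{-2 + 8 \cdot 60} = \frac{2}{-2 + 480} = \frac{2}{478} = 2 \cdot \frac{1}{478} = \frac{1}{239} \approx 0.0041841$)
$v - \left(-42 - 43\right) \left(-38\right) = \frac{1}{239} - \left(-42 - 43\right) \left(-38\right) = \frac{1}{239} - \left(-85\right) \left(-38\right) = \frac{1}{239} - 3230 = - \frac{771969}{239}$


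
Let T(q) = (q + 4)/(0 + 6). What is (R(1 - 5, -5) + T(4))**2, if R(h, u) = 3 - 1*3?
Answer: 16/9 ≈ 1.7778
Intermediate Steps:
R(h, u) = 0 (R(h, u) = 3 - 3 = 0)
T(q) = 2/3 + q/6 (T(q) = (4 + q)/6 = (4 + q)*(1/6) = 2/3 + q/6)
(R(1 - 5, -5) + T(4))**2 = (0 + (2/3 + (1/6)*4))**2 = (0 + (2/3 + 2/3))**2 = (0 + 4/3)**2 = (4/3)**2 = 16/9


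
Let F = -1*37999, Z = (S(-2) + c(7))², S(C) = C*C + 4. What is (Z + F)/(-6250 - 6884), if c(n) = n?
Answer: 1717/597 ≈ 2.8760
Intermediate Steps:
S(C) = 4 + C² (S(C) = C² + 4 = 4 + C²)
Z = 225 (Z = ((4 + (-2)²) + 7)² = ((4 + 4) + 7)² = (8 + 7)² = 15² = 225)
F = -37999
(Z + F)/(-6250 - 6884) = (225 - 37999)/(-6250 - 6884) = -37774/(-13134) = -37774*(-1/13134) = 1717/597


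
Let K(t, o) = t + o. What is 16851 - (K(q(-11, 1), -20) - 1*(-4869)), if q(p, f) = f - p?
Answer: 11990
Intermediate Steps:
K(t, o) = o + t
16851 - (K(q(-11, 1), -20) - 1*(-4869)) = 16851 - ((-20 + (1 - 1*(-11))) - 1*(-4869)) = 16851 - ((-20 + (1 + 11)) + 4869) = 16851 - ((-20 + 12) + 4869) = 16851 - (-8 + 4869) = 16851 - 1*4861 = 16851 - 4861 = 11990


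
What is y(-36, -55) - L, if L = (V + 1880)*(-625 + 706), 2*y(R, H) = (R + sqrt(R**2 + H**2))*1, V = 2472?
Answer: -352530 + sqrt(4321)/2 ≈ -3.5250e+5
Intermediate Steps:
y(R, H) = R/2 + sqrt(H**2 + R**2)/2 (y(R, H) = ((R + sqrt(R**2 + H**2))*1)/2 = ((R + sqrt(H**2 + R**2))*1)/2 = (R + sqrt(H**2 + R**2))/2 = R/2 + sqrt(H**2 + R**2)/2)
L = 352512 (L = (2472 + 1880)*(-625 + 706) = 4352*81 = 352512)
y(-36, -55) - L = ((1/2)*(-36) + sqrt((-55)**2 + (-36)**2)/2) - 1*352512 = (-18 + sqrt(3025 + 1296)/2) - 352512 = (-18 + sqrt(4321)/2) - 352512 = -352530 + sqrt(4321)/2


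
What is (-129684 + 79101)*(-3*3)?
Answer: 455247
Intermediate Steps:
(-129684 + 79101)*(-3*3) = -50583*(-9) = 455247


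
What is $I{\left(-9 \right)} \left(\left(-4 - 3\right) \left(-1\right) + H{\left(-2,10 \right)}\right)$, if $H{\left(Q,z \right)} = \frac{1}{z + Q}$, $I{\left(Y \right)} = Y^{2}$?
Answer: $\frac{4617}{8} \approx 577.13$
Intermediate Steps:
$H{\left(Q,z \right)} = \frac{1}{Q + z}$
$I{\left(-9 \right)} \left(\left(-4 - 3\right) \left(-1\right) + H{\left(-2,10 \right)}\right) = \left(-9\right)^{2} \left(\left(-4 - 3\right) \left(-1\right) + \frac{1}{-2 + 10}\right) = 81 \left(\left(-7\right) \left(-1\right) + \frac{1}{8}\right) = 81 \left(7 + \frac{1}{8}\right) = 81 \cdot \frac{57}{8} = \frac{4617}{8}$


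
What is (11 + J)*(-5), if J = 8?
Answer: -95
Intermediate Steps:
(11 + J)*(-5) = (11 + 8)*(-5) = 19*(-5) = -95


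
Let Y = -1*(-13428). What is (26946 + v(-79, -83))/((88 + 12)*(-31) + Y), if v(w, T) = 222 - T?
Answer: 27251/10328 ≈ 2.6386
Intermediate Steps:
Y = 13428
(26946 + v(-79, -83))/((88 + 12)*(-31) + Y) = (26946 + (222 - 1*(-83)))/((88 + 12)*(-31) + 13428) = (26946 + (222 + 83))/(100*(-31) + 13428) = (26946 + 305)/(-3100 + 13428) = 27251/10328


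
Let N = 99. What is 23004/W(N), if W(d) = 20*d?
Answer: 639/55 ≈ 11.618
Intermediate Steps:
23004/W(N) = 23004/((20*99)) = 23004/1980 = 23004*(1/1980) = 639/55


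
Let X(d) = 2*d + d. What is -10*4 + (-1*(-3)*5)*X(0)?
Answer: -40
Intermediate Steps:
X(d) = 3*d
-10*4 + (-1*(-3)*5)*X(0) = -10*4 + (-1*(-3)*5)*(3*0) = -40 + (3*5)*0 = -40 + 15*0 = -40 + 0 = -40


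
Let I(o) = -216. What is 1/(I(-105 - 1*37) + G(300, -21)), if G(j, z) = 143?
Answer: -1/73 ≈ -0.013699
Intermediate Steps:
1/(I(-105 - 1*37) + G(300, -21)) = 1/(-216 + 143) = 1/(-73) = -1/73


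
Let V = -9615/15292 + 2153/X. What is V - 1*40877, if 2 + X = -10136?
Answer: -3168651905069/77515148 ≈ -40878.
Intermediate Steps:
X = -10138 (X = -2 - 10136 = -10138)
V = -65200273/77515148 (V = -9615/15292 + 2153/(-10138) = -9615*1/15292 + 2153*(-1/10138) = -9615/15292 - 2153/10138 = -65200273/77515148 ≈ -0.84113)
V - 1*40877 = -65200273/77515148 - 1*40877 = -65200273/77515148 - 40877 = -3168651905069/77515148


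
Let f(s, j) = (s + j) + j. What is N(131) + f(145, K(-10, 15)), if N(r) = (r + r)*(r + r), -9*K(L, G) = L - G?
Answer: 619151/9 ≈ 68795.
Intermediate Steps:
K(L, G) = -L/9 + G/9 (K(L, G) = -(L - G)/9 = -L/9 + G/9)
f(s, j) = s + 2*j (f(s, j) = (j + s) + j = s + 2*j)
N(r) = 4*r**2 (N(r) = (2*r)*(2*r) = 4*r**2)
N(131) + f(145, K(-10, 15)) = 4*131**2 + (145 + 2*(-1/9*(-10) + (1/9)*15)) = 4*17161 + (145 + 2*(10/9 + 5/3)) = 68644 + (145 + 2*(25/9)) = 68644 + (145 + 50/9) = 68644 + 1355/9 = 619151/9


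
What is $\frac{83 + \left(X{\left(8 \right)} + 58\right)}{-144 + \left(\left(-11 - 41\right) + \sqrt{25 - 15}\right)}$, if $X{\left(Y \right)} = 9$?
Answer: $- \frac{4900}{6401} - \frac{25 \sqrt{10}}{6401} \approx -0.77786$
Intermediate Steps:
$\frac{83 + \left(X{\left(8 \right)} + 58\right)}{-144 + \left(\left(-11 - 41\right) + \sqrt{25 - 15}\right)} = \frac{83 + \left(9 + 58\right)}{-144 + \left(\left(-11 - 41\right) + \sqrt{25 - 15}\right)} = \frac{83 + 67}{-144 - \left(52 - \sqrt{10}\right)} = \frac{150}{-196 + \sqrt{10}}$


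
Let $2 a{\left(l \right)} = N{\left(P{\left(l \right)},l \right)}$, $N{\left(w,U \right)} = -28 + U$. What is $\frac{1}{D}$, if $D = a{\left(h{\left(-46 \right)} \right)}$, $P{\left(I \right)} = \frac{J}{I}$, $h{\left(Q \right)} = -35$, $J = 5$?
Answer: $- \frac{2}{63} \approx -0.031746$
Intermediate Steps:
$P{\left(I \right)} = \frac{5}{I}$
$a{\left(l \right)} = -14 + \frac{l}{2}$ ($a{\left(l \right)} = \frac{-28 + l}{2} = -14 + \frac{l}{2}$)
$D = - \frac{63}{2}$ ($D = -14 + \frac{1}{2} \left(-35\right) = -14 - \frac{35}{2} = - \frac{63}{2} \approx -31.5$)
$\frac{1}{D} = \frac{1}{- \frac{63}{2}} = - \frac{2}{63}$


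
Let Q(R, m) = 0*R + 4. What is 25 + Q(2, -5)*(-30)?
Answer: -95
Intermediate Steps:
Q(R, m) = 4 (Q(R, m) = 0 + 4 = 4)
25 + Q(2, -5)*(-30) = 25 + 4*(-30) = 25 - 120 = -95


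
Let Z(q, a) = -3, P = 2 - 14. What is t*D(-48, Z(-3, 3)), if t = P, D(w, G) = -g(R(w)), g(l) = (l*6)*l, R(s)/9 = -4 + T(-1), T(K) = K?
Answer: 145800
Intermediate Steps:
R(s) = -45 (R(s) = 9*(-4 - 1) = 9*(-5) = -45)
g(l) = 6*l² (g(l) = (6*l)*l = 6*l²)
P = -12
D(w, G) = -12150 (D(w, G) = -6*(-45)² = -6*2025 = -1*12150 = -12150)
t = -12
t*D(-48, Z(-3, 3)) = -12*(-12150) = 145800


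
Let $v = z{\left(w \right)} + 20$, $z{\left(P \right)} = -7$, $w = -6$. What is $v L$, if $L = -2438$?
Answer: $-31694$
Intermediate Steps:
$v = 13$ ($v = -7 + 20 = 13$)
$v L = 13 \left(-2438\right) = -31694$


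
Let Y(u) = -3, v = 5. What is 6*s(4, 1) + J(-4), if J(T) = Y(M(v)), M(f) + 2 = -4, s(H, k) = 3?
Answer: 15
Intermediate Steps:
M(f) = -6 (M(f) = -2 - 4 = -6)
J(T) = -3
6*s(4, 1) + J(-4) = 6*3 - 3 = 18 - 3 = 15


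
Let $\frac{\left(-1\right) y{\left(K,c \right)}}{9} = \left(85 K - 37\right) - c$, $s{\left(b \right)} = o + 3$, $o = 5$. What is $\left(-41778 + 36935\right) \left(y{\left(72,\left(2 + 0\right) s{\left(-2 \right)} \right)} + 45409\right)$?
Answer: $44526542$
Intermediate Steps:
$s{\left(b \right)} = 8$ ($s{\left(b \right)} = 5 + 3 = 8$)
$y{\left(K,c \right)} = 333 - 765 K + 9 c$ ($y{\left(K,c \right)} = - 9 \left(\left(85 K - 37\right) - c\right) = - 9 \left(\left(-37 + 85 K\right) - c\right) = - 9 \left(-37 - c + 85 K\right) = 333 - 765 K + 9 c$)
$\left(-41778 + 36935\right) \left(y{\left(72,\left(2 + 0\right) s{\left(-2 \right)} \right)} + 45409\right) = \left(-41778 + 36935\right) \left(\left(333 - 55080 + 9 \left(2 + 0\right) 8\right) + 45409\right) = - 4843 \left(\left(333 - 55080 + 9 \cdot 2 \cdot 8\right) + 45409\right) = - 4843 \left(\left(333 - 55080 + 9 \cdot 16\right) + 45409\right) = - 4843 \left(\left(333 - 55080 + 144\right) + 45409\right) = - 4843 \left(-54603 + 45409\right) = \left(-4843\right) \left(-9194\right) = 44526542$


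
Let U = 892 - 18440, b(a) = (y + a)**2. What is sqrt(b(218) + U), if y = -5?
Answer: sqrt(27821) ≈ 166.80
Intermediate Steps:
b(a) = (-5 + a)**2
U = -17548
sqrt(b(218) + U) = sqrt((-5 + 218)**2 - 17548) = sqrt(213**2 - 17548) = sqrt(45369 - 17548) = sqrt(27821)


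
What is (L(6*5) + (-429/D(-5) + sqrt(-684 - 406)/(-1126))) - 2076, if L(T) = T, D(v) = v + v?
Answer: -20031/10 - I*sqrt(1090)/1126 ≈ -2003.1 - 0.029321*I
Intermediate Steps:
D(v) = 2*v
(L(6*5) + (-429/D(-5) + sqrt(-684 - 406)/(-1126))) - 2076 = (6*5 + (-429/(2*(-5)) + sqrt(-684 - 406)/(-1126))) - 2076 = (30 + (-429/(-10) + sqrt(-1090)*(-1/1126))) - 2076 = (30 + (-429*(-1/10) + (I*sqrt(1090))*(-1/1126))) - 2076 = (30 + (429/10 - I*sqrt(1090)/1126)) - 2076 = (729/10 - I*sqrt(1090)/1126) - 2076 = -20031/10 - I*sqrt(1090)/1126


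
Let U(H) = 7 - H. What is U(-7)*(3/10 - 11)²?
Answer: 80143/50 ≈ 1602.9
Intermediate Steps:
U(-7)*(3/10 - 11)² = (7 - 1*(-7))*(3/10 - 11)² = (7 + 7)*(3*(⅒) - 11)² = 14*(3/10 - 11)² = 14*(-107/10)² = 14*(11449/100) = 80143/50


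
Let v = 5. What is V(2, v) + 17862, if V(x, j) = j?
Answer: 17867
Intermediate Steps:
V(2, v) + 17862 = 5 + 17862 = 17867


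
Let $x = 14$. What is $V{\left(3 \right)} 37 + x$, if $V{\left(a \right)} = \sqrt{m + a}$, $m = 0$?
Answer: $14 + 37 \sqrt{3} \approx 78.086$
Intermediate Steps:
$V{\left(a \right)} = \sqrt{a}$ ($V{\left(a \right)} = \sqrt{0 + a} = \sqrt{a}$)
$V{\left(3 \right)} 37 + x = \sqrt{3} \cdot 37 + 14 = 37 \sqrt{3} + 14 = 14 + 37 \sqrt{3}$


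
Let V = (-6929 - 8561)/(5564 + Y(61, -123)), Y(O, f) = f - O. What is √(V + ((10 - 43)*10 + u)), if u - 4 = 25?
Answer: I*√87956006/538 ≈ 17.432*I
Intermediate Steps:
u = 29 (u = 4 + 25 = 29)
V = -1549/538 (V = (-6929 - 8561)/(5564 + (-123 - 1*61)) = -15490/(5564 + (-123 - 61)) = -15490/(5564 - 184) = -15490/5380 = -15490*1/5380 = -1549/538 ≈ -2.8792)
√(V + ((10 - 43)*10 + u)) = √(-1549/538 + ((10 - 43)*10 + 29)) = √(-1549/538 + (-33*10 + 29)) = √(-1549/538 + (-330 + 29)) = √(-1549/538 - 301) = √(-163487/538) = I*√87956006/538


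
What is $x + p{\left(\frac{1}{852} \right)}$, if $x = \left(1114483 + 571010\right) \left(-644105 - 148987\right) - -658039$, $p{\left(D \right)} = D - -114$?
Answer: $- \frac{1138911303484955}{852} \approx -1.3367 \cdot 10^{12}$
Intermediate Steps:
$p{\left(D \right)} = 114 + D$ ($p{\left(D \right)} = D + 114 = 114 + D$)
$x = -1336750356317$ ($x = 1685493 \left(-793092\right) + 658039 = -1336751014356 + 658039 = -1336750356317$)
$x + p{\left(\frac{1}{852} \right)} = -1336750356317 + \left(114 + \frac{1}{852}\right) = -1336750356317 + \frac{97129}{852} = - \frac{1138911303484955}{852}$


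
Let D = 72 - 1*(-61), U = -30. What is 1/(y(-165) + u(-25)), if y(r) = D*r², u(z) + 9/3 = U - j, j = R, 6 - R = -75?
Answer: 1/3620811 ≈ 2.7618e-7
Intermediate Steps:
R = 81 (R = 6 - 1*(-75) = 6 + 75 = 81)
j = 81
u(z) = -114 (u(z) = -3 + (-30 - 1*81) = -3 + (-30 - 81) = -3 - 111 = -114)
D = 133 (D = 72 + 61 = 133)
y(r) = 133*r²
1/(y(-165) + u(-25)) = 1/(133*(-165)² - 114) = 1/(133*27225 - 114) = 1/(3620925 - 114) = 1/3620811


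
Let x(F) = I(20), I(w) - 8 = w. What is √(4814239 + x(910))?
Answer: √4814267 ≈ 2194.1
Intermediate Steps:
I(w) = 8 + w
x(F) = 28 (x(F) = 8 + 20 = 28)
√(4814239 + x(910)) = √(4814239 + 28) = √4814267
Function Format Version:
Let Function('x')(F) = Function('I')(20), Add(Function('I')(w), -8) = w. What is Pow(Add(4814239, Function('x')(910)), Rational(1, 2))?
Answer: Pow(4814267, Rational(1, 2)) ≈ 2194.1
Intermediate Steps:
Function('I')(w) = Add(8, w)
Function('x')(F) = 28 (Function('x')(F) = Add(8, 20) = 28)
Pow(Add(4814239, Function('x')(910)), Rational(1, 2)) = Pow(Add(4814239, 28), Rational(1, 2)) = Pow(4814267, Rational(1, 2))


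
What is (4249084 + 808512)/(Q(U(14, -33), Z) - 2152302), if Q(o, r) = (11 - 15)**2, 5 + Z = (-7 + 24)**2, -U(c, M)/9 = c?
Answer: -2528798/1076143 ≈ -2.3499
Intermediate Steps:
U(c, M) = -9*c
Z = 284 (Z = -5 + (-7 + 24)**2 = -5 + 17**2 = -5 + 289 = 284)
Q(o, r) = 16 (Q(o, r) = (-4)**2 = 16)
(4249084 + 808512)/(Q(U(14, -33), Z) - 2152302) = (4249084 + 808512)/(16 - 2152302) = 5057596/(-2152286) = 5057596*(-1/2152286) = -2528798/1076143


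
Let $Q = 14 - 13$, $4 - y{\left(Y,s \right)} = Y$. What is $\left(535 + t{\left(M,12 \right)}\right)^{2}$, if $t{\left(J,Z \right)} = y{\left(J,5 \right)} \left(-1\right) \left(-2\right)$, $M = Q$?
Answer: $292681$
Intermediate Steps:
$y{\left(Y,s \right)} = 4 - Y$
$Q = 1$
$M = 1$
$t{\left(J,Z \right)} = 8 - 2 J$ ($t{\left(J,Z \right)} = \left(4 - J\right) \left(-1\right) \left(-2\right) = \left(-4 + J\right) \left(-2\right) = 8 - 2 J$)
$\left(535 + t{\left(M,12 \right)}\right)^{2} = \left(535 + \left(8 - 2\right)\right)^{2} = \left(535 + 6\right)^{2} = 541^{2} = 292681$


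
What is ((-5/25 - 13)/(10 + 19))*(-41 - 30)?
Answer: 4686/145 ≈ 32.317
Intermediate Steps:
((-5/25 - 13)/(10 + 19))*(-41 - 30) = ((-5*1/25 - 13)/29)*(-71) = ((-1/5 - 13)*(1/29))*(-71) = -66/5*1/29*(-71) = -66/145*(-71) = 4686/145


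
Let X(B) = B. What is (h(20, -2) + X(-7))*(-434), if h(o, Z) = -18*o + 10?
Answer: 154938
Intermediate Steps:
h(o, Z) = 10 - 18*o
(h(20, -2) + X(-7))*(-434) = ((10 - 18*20) - 7)*(-434) = ((10 - 360) - 7)*(-434) = (-350 - 7)*(-434) = -357*(-434) = 154938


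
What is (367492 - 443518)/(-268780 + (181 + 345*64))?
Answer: 25342/82173 ≈ 0.30840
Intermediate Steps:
(367492 - 443518)/(-268780 + (181 + 345*64)) = -76026/(-268780 + (181 + 22080)) = -76026/(-268780 + 22261) = -76026/(-246519) = -76026*(-1/246519) = 25342/82173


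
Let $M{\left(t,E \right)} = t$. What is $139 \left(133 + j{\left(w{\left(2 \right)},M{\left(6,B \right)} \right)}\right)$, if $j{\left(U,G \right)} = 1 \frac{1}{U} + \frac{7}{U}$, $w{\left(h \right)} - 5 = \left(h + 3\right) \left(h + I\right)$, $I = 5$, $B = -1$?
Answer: $\frac{92574}{5} \approx 18515.0$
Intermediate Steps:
$w{\left(h \right)} = 5 + \left(3 + h\right) \left(5 + h\right)$ ($w{\left(h \right)} = 5 + \left(h + 3\right) \left(h + 5\right) = 5 + \left(3 + h\right) \left(5 + h\right)$)
$j{\left(U,G \right)} = \frac{8}{U}$ ($j{\left(U,G \right)} = \frac{1}{U} + \frac{7}{U} = \frac{8}{U}$)
$139 \left(133 + j{\left(w{\left(2 \right)},M{\left(6,B \right)} \right)}\right) = 139 \left(133 + \frac{8}{20 + 2^{2} + 8 \cdot 2}\right) = 139 \left(133 + \frac{8}{20 + 4 + 16}\right) = 139 \left(133 + \frac{8}{40}\right) = 139 \left(133 + 8 \cdot \frac{1}{40}\right) = 139 \left(133 + \frac{1}{5}\right) = 139 \cdot \frac{666}{5} = \frac{92574}{5}$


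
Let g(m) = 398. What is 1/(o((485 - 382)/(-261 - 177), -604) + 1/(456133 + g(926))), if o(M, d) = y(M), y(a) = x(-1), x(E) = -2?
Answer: -456531/913061 ≈ -0.50000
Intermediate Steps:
y(a) = -2
o(M, d) = -2
1/(o((485 - 382)/(-261 - 177), -604) + 1/(456133 + g(926))) = 1/(-2 + 1/(456133 + 398)) = 1/(-2 + 1/456531) = 1/(-913061/456531) = -456531/913061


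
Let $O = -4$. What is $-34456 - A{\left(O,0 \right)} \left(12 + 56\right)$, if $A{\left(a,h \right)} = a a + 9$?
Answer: $-36156$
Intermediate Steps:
$A{\left(a,h \right)} = 9 + a^{2}$ ($A{\left(a,h \right)} = a^{2} + 9 = 9 + a^{2}$)
$-34456 - A{\left(O,0 \right)} \left(12 + 56\right) = -34456 - \left(9 + \left(-4\right)^{2}\right) \left(12 + 56\right) = -34456 - \left(9 + 16\right) 68 = -34456 - 25 \cdot 68 = -34456 - 1700 = -36156$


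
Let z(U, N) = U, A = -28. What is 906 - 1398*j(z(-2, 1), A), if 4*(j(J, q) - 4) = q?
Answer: 5100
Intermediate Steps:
j(J, q) = 4 + q/4
906 - 1398*j(z(-2, 1), A) = 906 - 1398*(4 + (¼)*(-28)) = 906 - 1398*(4 - 7) = 906 - 1398*(-3) = 906 + 4194 = 5100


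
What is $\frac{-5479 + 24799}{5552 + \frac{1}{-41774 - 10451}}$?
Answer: $\frac{1008987000}{289953199} \approx 3.4798$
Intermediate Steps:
$\frac{-5479 + 24799}{5552 + \frac{1}{-41774 - 10451}} = \frac{19320}{5552 + \frac{1}{-52225}} = \frac{19320}{5552 - \frac{1}{52225}} = \frac{19320}{\frac{289953199}{52225}} = 19320 \cdot \frac{52225}{289953199} = \frac{1008987000}{289953199}$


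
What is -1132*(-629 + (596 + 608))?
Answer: -650900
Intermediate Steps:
-1132*(-629 + (596 + 608)) = -1132*(-629 + 1204) = -1132*575 = -650900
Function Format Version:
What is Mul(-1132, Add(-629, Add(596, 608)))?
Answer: -650900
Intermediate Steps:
Mul(-1132, Add(-629, Add(596, 608))) = Mul(-1132, Add(-629, 1204)) = Mul(-1132, 575) = -650900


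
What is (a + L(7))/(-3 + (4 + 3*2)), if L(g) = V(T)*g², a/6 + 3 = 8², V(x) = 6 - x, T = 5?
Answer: 415/7 ≈ 59.286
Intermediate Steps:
a = 366 (a = -18 + 6*8² = -18 + 6*64 = -18 + 384 = 366)
L(g) = g² (L(g) = (6 - 1*5)*g² = (6 - 5)*g² = 1*g² = g²)
(a + L(7))/(-3 + (4 + 3*2)) = (366 + 7²)/(-3 + (4 + 3*2)) = (366 + 49)/(-3 + (4 + 6)) = 415/(-3 + 10) = 415/7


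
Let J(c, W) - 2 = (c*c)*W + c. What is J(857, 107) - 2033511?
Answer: 76553391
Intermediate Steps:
J(c, W) = 2 + c + W*c² (J(c, W) = 2 + ((c*c)*W + c) = 2 + (c²*W + c) = 2 + (W*c² + c) = 2 + (c + W*c²) = 2 + c + W*c²)
J(857, 107) - 2033511 = (2 + 857 + 107*857²) - 2033511 = (2 + 857 + 107*734449) - 2033511 = (2 + 857 + 78586043) - 2033511 = 78586902 - 2033511 = 76553391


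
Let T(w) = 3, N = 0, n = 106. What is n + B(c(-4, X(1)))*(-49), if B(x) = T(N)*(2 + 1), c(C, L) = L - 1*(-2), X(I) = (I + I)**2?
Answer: -335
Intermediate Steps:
X(I) = 4*I**2 (X(I) = (2*I)**2 = 4*I**2)
c(C, L) = 2 + L (c(C, L) = L + 2 = 2 + L)
B(x) = 9 (B(x) = 3*(2 + 1) = 3*3 = 9)
n + B(c(-4, X(1)))*(-49) = 106 + 9*(-49) = 106 - 441 = -335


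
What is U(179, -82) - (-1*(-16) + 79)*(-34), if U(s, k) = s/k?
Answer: 264681/82 ≈ 3227.8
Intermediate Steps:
U(179, -82) - (-1*(-16) + 79)*(-34) = 179/(-82) - (-1*(-16) + 79)*(-34) = 179*(-1/82) - (16 + 79)*(-34) = -179/82 - 95*(-34) = -179/82 - 1*(-3230) = -179/82 + 3230 = 264681/82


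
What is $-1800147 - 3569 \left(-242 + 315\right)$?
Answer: $-2060684$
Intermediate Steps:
$-1800147 - 3569 \left(-242 + 315\right) = -1800147 - 3569 \cdot 73 = -1800147 - 260537 = -2060684$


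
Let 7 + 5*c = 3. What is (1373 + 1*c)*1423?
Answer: 9763203/5 ≈ 1.9526e+6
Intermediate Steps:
c = -⅘ (c = -7/5 + (⅕)*3 = -7/5 + ⅗ = -⅘ ≈ -0.80000)
(1373 + 1*c)*1423 = (1373 + 1*(-⅘))*1423 = (1373 - ⅘)*1423 = (6861/5)*1423 = 9763203/5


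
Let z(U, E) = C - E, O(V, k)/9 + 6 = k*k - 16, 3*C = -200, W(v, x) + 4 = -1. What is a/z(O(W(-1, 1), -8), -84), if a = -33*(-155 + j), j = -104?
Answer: 25641/52 ≈ 493.10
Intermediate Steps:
W(v, x) = -5 (W(v, x) = -4 - 1 = -5)
C = -200/3 (C = (⅓)*(-200) = -200/3 ≈ -66.667)
O(V, k) = -198 + 9*k² (O(V, k) = -54 + 9*(k*k - 16) = -54 + 9*(k² - 16) = -54 + 9*(-16 + k²) = -54 + (-144 + 9*k²) = -198 + 9*k²)
a = 8547 (a = -33*(-155 - 104) = -33*(-259) = 8547)
z(U, E) = -200/3 - E
a/z(O(W(-1, 1), -8), -84) = 8547/(-200/3 - 1*(-84)) = 8547/(-200/3 + 84) = 8547/(52/3) = 8547*(3/52) = 25641/52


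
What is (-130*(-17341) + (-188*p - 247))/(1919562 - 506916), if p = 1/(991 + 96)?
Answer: 2450188033/1535546202 ≈ 1.5956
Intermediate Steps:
p = 1/1087 ≈ 0.00091996
(-130*(-17341) + (-188*p - 247))/(1919562 - 506916) = (-130*(-17341) + (-188*1/1087 - 247))/(1919562 - 506916) = (2254330 + (-188/1087 - 247))/1412646 = (2254330 - 268677/1087)*(1/1412646) = (2450188033/1087)*(1/1412646) = 2450188033/1535546202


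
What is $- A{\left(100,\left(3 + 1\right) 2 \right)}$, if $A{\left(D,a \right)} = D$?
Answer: $-100$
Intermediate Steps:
$- A{\left(100,\left(3 + 1\right) 2 \right)} = \left(-1\right) 100 = -100$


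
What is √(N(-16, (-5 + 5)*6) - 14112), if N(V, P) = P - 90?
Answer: 3*I*√1578 ≈ 119.17*I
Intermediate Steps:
N(V, P) = -90 + P
√(N(-16, (-5 + 5)*6) - 14112) = √((-90 + (-5 + 5)*6) - 14112) = √((-90 + 0*6) - 14112) = √((-90 + 0) - 14112) = √(-90 - 14112) = √(-14202) = 3*I*√1578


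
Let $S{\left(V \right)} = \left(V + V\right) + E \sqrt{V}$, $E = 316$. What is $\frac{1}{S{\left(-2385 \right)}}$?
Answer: $- \frac{1}{54698} - \frac{79 i \sqrt{265}}{21742455} \approx -1.8282 \cdot 10^{-5} - 5.9148 \cdot 10^{-5} i$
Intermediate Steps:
$S{\left(V \right)} = 2 V + 316 \sqrt{V}$ ($S{\left(V \right)} = \left(V + V\right) + 316 \sqrt{V} = 2 V + 316 \sqrt{V}$)
$\frac{1}{S{\left(-2385 \right)}} = \frac{1}{2 \left(-2385\right) + 316 \sqrt{-2385}} = \frac{1}{-4770 + 316 \cdot 3 i \sqrt{265}} = \frac{1}{-4770 + 948 i \sqrt{265}}$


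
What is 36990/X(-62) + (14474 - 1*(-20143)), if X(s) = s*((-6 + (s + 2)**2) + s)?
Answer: 3790266069/109492 ≈ 34617.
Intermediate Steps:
X(s) = s*(-6 + s + (2 + s)**2) (X(s) = s*((-6 + (2 + s)**2) + s) = s*(-6 + s + (2 + s)**2))
36990/X(-62) + (14474 - 1*(-20143)) = 36990/((-62*(-6 - 62 + (2 - 62)**2))) + (14474 - 1*(-20143)) = 36990/((-62*(-6 - 62 + (-60)**2))) + (14474 + 20143) = 36990/((-62*(-6 - 62 + 3600))) + 34617 = 36990/((-62*3532)) + 34617 = 36990/(-218984) + 34617 = 36990*(-1/218984) + 34617 = -18495/109492 + 34617 = 3790266069/109492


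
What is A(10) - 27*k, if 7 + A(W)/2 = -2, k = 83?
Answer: -2259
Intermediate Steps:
A(W) = -18 (A(W) = -14 + 2*(-2) = -14 - 4 = -18)
A(10) - 27*k = -18 - 27*83 = -18 - 2241 = -2259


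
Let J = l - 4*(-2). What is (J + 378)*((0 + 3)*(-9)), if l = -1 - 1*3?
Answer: -10314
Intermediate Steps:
l = -4 (l = -1 - 3 = -4)
J = 4 (J = -4 - 4*(-2) = -4 + 8 = 4)
(J + 378)*((0 + 3)*(-9)) = (4 + 378)*((0 + 3)*(-9)) = 382*(3*(-9)) = 382*(-27) = -10314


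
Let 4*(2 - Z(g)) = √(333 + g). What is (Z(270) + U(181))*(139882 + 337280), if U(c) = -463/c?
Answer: -48193362/181 - 715743*√67/2 ≈ -3.1956e+6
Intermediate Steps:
Z(g) = 2 - √(333 + g)/4
(Z(270) + U(181))*(139882 + 337280) = ((2 - √(333 + 270)/4) - 463/181)*(139882 + 337280) = ((2 - 3*√67/4) - 463*1/181)*477162 = ((2 - 3*√67/4) - 463/181)*477162 = (-101/181 - 3*√67/4)*477162 = -48193362/181 - 715743*√67/2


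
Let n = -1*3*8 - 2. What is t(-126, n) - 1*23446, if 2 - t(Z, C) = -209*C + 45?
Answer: -28923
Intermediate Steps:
n = -26 (n = -3*8 - 2 = -24 - 2 = -26)
t(Z, C) = -43 + 209*C (t(Z, C) = 2 - (-209*C + 45) = 2 - (45 - 209*C) = 2 + (-45 + 209*C) = -43 + 209*C)
t(-126, n) - 1*23446 = (-43 + 209*(-26)) - 1*23446 = (-43 - 5434) - 23446 = -5477 - 23446 = -28923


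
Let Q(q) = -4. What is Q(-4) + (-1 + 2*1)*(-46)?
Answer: -50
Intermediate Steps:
Q(-4) + (-1 + 2*1)*(-46) = -4 + (-1 + 2*1)*(-46) = -4 + (-1 + 2)*(-46) = -4 + 1*(-46) = -4 - 46 = -50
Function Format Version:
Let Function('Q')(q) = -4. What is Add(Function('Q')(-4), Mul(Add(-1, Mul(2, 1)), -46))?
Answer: -50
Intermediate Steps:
Add(Function('Q')(-4), Mul(Add(-1, Mul(2, 1)), -46)) = Add(-4, Mul(Add(-1, Mul(2, 1)), -46)) = Add(-4, Mul(Add(-1, 2), -46)) = Add(-4, Mul(1, -46)) = Add(-4, -46) = -50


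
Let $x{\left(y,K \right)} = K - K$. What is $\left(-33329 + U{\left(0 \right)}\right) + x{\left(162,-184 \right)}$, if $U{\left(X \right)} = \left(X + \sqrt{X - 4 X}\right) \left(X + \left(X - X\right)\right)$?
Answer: $-33329$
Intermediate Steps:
$x{\left(y,K \right)} = 0$
$U{\left(X \right)} = X \left(X + \sqrt{3} \sqrt{- X}\right)$ ($U{\left(X \right)} = \left(X + \sqrt{- 3 X}\right) \left(X + 0\right) = \left(X + \sqrt{3} \sqrt{- X}\right) X = X \left(X + \sqrt{3} \sqrt{- X}\right)$)
$\left(-33329 + U{\left(0 \right)}\right) + x{\left(162,-184 \right)} = \left(-33329 + \left(0^{2} - \sqrt{3} \left(\left(-1\right) 0\right)^{\frac{3}{2}}\right)\right) + 0 = \left(-33329 + \left(0 - \sqrt{3} \cdot 0^{\frac{3}{2}}\right)\right) + 0 = \left(-33329 + \left(0 - \sqrt{3} \cdot 0\right)\right) + 0 = \left(-33329 + \left(0 + 0\right)\right) + 0 = \left(-33329 + 0\right) + 0 = -33329 + 0 = -33329$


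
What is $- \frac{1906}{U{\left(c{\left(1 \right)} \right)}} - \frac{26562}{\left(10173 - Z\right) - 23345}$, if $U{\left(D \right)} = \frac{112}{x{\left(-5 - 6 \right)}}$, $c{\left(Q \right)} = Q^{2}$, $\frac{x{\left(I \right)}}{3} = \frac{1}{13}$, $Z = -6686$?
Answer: $\frac{132277}{786968} \approx 0.16808$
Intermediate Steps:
$x{\left(I \right)} = \frac{3}{13}$
$U{\left(D \right)} = \frac{1456}{3}$ ($U{\left(D \right)} = \frac{112}{\frac{3}{13}} = 112 \cdot \frac{13}{3} = \frac{1456}{3}$)
$- \frac{1906}{U{\left(c{\left(1 \right)} \right)}} - \frac{26562}{\left(10173 - Z\right) - 23345} = - \frac{1906}{\frac{1456}{3}} - \frac{26562}{\left(10173 - -6686\right) - 23345} = \left(-1906\right) \frac{3}{1456} - \frac{26562}{\left(10173 + 6686\right) - 23345} = - \frac{2859}{728} - \frac{26562}{16859 - 23345} = - \frac{2859}{728} - \frac{26562}{-6486} = - \frac{2859}{728} - - \frac{4427}{1081} = - \frac{2859}{728} + \frac{4427}{1081} = \frac{132277}{786968}$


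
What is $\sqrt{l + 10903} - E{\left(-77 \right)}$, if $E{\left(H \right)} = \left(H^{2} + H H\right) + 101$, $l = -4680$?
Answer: $-11959 + 7 \sqrt{127} \approx -11880.0$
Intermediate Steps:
$E{\left(H \right)} = 101 + 2 H^{2}$ ($E{\left(H \right)} = \left(H^{2} + H^{2}\right) + 101 = 2 H^{2} + 101 = 101 + 2 H^{2}$)
$\sqrt{l + 10903} - E{\left(-77 \right)} = \sqrt{-4680 + 10903} - \left(101 + 2 \left(-77\right)^{2}\right) = \sqrt{6223} - \left(101 + 2 \cdot 5929\right) = 7 \sqrt{127} - \left(101 + 11858\right) = 7 \sqrt{127} - 11959 = -11959 + 7 \sqrt{127}$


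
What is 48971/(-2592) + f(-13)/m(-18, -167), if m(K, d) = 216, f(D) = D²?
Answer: -46943/2592 ≈ -18.111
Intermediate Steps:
48971/(-2592) + f(-13)/m(-18, -167) = 48971/(-2592) + (-13)²/216 = 48971*(-1/2592) + 169*(1/216) = -48971/2592 + 169/216 = -46943/2592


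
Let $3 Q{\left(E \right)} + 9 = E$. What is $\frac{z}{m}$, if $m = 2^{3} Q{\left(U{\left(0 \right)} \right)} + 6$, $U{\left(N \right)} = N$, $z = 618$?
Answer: $- \frac{103}{3} \approx -34.333$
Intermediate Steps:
$Q{\left(E \right)} = -3 + \frac{E}{3}$
$m = -18$ ($m = 2^{3} \left(-3 + \frac{1}{3} \cdot 0\right) + 6 = 8 \left(-3 + 0\right) + 6 = 8 \left(-3\right) + 6 = -24 + 6 = -18$)
$\frac{z}{m} = \frac{1}{-18} \cdot 618 = \left(- \frac{1}{18}\right) 618 = - \frac{103}{3}$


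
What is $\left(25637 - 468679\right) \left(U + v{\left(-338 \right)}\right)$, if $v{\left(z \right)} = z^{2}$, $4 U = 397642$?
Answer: $-94657916989$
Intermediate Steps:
$U = \frac{198821}{2}$ ($U = \frac{1}{4} \cdot 397642 = \frac{198821}{2} \approx 99411.0$)
$\left(25637 - 468679\right) \left(U + v{\left(-338 \right)}\right) = \left(25637 - 468679\right) \left(\frac{198821}{2} + \left(-338\right)^{2}\right) = - 443042 \left(\frac{198821}{2} + 114244\right) = \left(-443042\right) \frac{427309}{2} = -94657916989$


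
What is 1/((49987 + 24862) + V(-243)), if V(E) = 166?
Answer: 1/75015 ≈ 1.3331e-5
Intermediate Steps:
1/((49987 + 24862) + V(-243)) = 1/((49987 + 24862) + 166) = 1/(74849 + 166) = 1/75015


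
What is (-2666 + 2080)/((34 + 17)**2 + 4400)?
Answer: -586/7001 ≈ -0.083702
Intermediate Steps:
(-2666 + 2080)/((34 + 17)**2 + 4400) = -586/(51**2 + 4400) = -586/(2601 + 4400) = -586/7001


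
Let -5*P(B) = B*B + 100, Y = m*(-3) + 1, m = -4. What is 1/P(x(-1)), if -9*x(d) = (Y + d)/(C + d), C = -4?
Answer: -1125/22516 ≈ -0.049964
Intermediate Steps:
Y = 13 (Y = -4*(-3) + 1 = 12 + 1 = 13)
x(d) = -(13 + d)/(9*(-4 + d))
P(B) = -20 - B²/5 (P(B) = -(B*B + 100)/5 = -(B² + 100)/5 = -(100 + B²)/5 = -20 - B²/5)
1/P(x(-1)) = 1/(-20 - (-13 - 1*(-1))²/(81*(-4 - 1)²)/5) = 1/(-20 - (-13 + 1)²/2025/5) = 1/(-20 - ((⅑)*(-⅕)*(-12))²/5) = 1/(-20 - (4/15)²/5) = 1/(-20 - ⅕*16/225) = 1/(-20 - 16/1125) = 1/(-22516/1125) = -1125/22516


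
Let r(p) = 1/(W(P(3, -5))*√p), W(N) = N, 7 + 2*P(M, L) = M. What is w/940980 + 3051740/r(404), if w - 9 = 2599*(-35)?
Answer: -22739/235245 - 12206960*√101 ≈ -1.2268e+8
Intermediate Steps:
P(M, L) = -7/2 + M/2
w = -90956 (w = 9 + 2599*(-35) = 9 - 90965 = -90956)
r(p) = -1/(2*√p) (r(p) = 1/((-7/2 + (½)*3)*√p) = 1/((-7/2 + 3/2)*√p) = 1/(-2*√p) = -1/(2*√p))
w/940980 + 3051740/r(404) = -90956/940980 + 3051740/((-√101/404)) = -90956*1/940980 + 3051740/((-√101/404)) = -22739/235245 + 3051740/((-√101/404)) = -22739/235245 + 3051740*(-4*√101) = -22739/235245 - 12206960*√101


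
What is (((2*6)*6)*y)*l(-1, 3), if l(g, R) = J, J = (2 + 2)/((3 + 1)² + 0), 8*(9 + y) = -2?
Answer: -333/2 ≈ -166.50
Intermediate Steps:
y = -37/4 (y = -9 + (⅛)*(-2) = -9 - ¼ = -37/4 ≈ -9.2500)
J = ¼ (J = 4/(4² + 0) = 4/(16 + 0) = 4/16 = 4*(1/16) = ¼ ≈ 0.25000)
l(g, R) = ¼
(((2*6)*6)*y)*l(-1, 3) = (((2*6)*6)*(-37/4))*(¼) = ((12*6)*(-37/4))*(¼) = (72*(-37/4))*(¼) = -666*¼ = -333/2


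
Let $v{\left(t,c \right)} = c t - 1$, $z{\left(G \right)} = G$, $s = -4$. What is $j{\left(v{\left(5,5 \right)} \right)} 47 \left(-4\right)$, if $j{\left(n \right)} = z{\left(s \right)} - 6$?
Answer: $1880$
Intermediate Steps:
$v{\left(t,c \right)} = -1 + c t$
$j{\left(n \right)} = -10$ ($j{\left(n \right)} = -4 - 6 = -10$)
$j{\left(v{\left(5,5 \right)} \right)} 47 \left(-4\right) = \left(-10\right) 47 \left(-4\right) = \left(-470\right) \left(-4\right) = 1880$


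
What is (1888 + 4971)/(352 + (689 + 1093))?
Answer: 6859/2134 ≈ 3.2142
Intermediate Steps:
(1888 + 4971)/(352 + (689 + 1093)) = 6859/(352 + 1782) = 6859/2134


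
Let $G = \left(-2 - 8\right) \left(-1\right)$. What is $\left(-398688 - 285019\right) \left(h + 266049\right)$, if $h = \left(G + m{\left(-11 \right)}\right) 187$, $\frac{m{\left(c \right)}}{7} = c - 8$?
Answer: $-166173618936$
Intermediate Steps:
$m{\left(c \right)} = -56 + 7 c$ ($m{\left(c \right)} = 7 \left(c - 8\right) = 7 \left(-8 + c\right) = -56 + 7 c$)
$G = 10$ ($G = \left(-10\right) \left(-1\right) = 10$)
$h = -23001$ ($h = \left(10 + \left(-56 + 7 \left(-11\right)\right)\right) 187 = \left(10 - 133\right) 187 = \left(-123\right) 187 = -23001$)
$\left(-398688 - 285019\right) \left(h + 266049\right) = \left(-398688 - 285019\right) \left(-23001 + 266049\right) = \left(-683707\right) 243048 = -166173618936$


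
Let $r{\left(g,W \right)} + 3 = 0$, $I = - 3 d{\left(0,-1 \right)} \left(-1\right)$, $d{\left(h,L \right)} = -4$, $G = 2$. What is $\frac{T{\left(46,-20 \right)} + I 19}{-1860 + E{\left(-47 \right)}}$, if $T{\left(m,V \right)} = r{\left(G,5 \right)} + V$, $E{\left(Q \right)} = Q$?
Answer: $\frac{251}{1907} \approx 0.13162$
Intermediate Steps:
$I = -12$ ($I = \left(-3\right) \left(-4\right) \left(-1\right) = 12 \left(-1\right) = -12$)
$r{\left(g,W \right)} = -3$ ($r{\left(g,W \right)} = -3 + 0 = -3$)
$T{\left(m,V \right)} = -3 + V$
$\frac{T{\left(46,-20 \right)} + I 19}{-1860 + E{\left(-47 \right)}} = \frac{\left(-3 - 20\right) - 228}{-1860 - 47} = \frac{-23 - 228}{-1907} = \left(-251\right) \left(- \frac{1}{1907}\right) = \frac{251}{1907}$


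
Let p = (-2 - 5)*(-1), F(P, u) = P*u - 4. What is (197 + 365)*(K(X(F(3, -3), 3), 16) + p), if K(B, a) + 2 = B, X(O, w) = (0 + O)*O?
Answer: 97788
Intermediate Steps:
F(P, u) = -4 + P*u
X(O, w) = O² (X(O, w) = O*O = O²)
K(B, a) = -2 + B
p = 7 (p = -7*(-1) = 7)
(197 + 365)*(K(X(F(3, -3), 3), 16) + p) = (197 + 365)*((-2 + (-4 + 3*(-3))²) + 7) = 562*((-2 + (-4 - 9)²) + 7) = 562*((-2 + (-13)²) + 7) = 562*((-2 + 169) + 7) = 562*(167 + 7) = 562*174 = 97788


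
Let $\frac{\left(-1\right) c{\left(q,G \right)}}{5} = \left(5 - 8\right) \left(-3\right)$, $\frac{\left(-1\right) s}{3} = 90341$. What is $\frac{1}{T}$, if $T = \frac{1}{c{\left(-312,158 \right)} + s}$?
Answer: $-271068$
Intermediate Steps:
$s = -271023$ ($s = \left(-3\right) 90341 = -271023$)
$c{\left(q,G \right)} = -45$ ($c{\left(q,G \right)} = - 5 \left(5 - 8\right) \left(-3\right) = - 5 \left(\left(-3\right) \left(-3\right)\right) = \left(-5\right) 9 = -45$)
$T = - \frac{1}{271068}$ ($T = \frac{1}{-45 - 271023} = \frac{1}{-271068} = - \frac{1}{271068} \approx -3.6891 \cdot 10^{-6}$)
$\frac{1}{T} = \frac{1}{- \frac{1}{271068}} = -271068$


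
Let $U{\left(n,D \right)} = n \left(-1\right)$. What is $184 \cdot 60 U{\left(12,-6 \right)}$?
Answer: $-132480$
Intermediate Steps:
$U{\left(n,D \right)} = - n$
$184 \cdot 60 U{\left(12,-6 \right)} = 184 \cdot 60 \left(\left(-1\right) 12\right) = 11040 \left(-12\right) = -132480$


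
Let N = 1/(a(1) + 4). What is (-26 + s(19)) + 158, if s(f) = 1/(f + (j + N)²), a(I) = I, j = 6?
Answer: 189577/1436 ≈ 132.02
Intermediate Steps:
N = ⅕ (N = 1/(1 + 4) = 1/5 = ⅕ ≈ 0.20000)
s(f) = 1/(961/25 + f) (s(f) = 1/(f + (6 + ⅕)²) = 1/(f + (31/5)²) = 1/(f + 961/25) = 1/(961/25 + f))
(-26 + s(19)) + 158 = (-26 + 25/(961 + 25*19)) + 158 = (-26 + 25/(961 + 475)) + 158 = (-26 + 25/1436) + 158 = -37311/1436 + 158 = 189577/1436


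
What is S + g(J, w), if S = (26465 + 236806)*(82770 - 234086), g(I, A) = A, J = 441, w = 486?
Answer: -39837114150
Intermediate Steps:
S = -39837114636 (S = 263271*(-151316) = -39837114636)
S + g(J, w) = -39837114636 + 486 = -39837114150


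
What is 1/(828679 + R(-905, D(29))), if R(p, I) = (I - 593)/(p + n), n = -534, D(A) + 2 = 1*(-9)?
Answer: 1439/1192469685 ≈ 1.2067e-6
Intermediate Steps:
D(A) = -11 (D(A) = -2 + 1*(-9) = -2 - 9 = -11)
R(p, I) = (-593 + I)/(-534 + p) (R(p, I) = (I - 593)/(p - 534) = (-593 + I)/(-534 + p))
1/(828679 + R(-905, D(29))) = 1/(828679 + (-593 - 11)/(-534 - 905)) = 1/(828679 - 604/(-1439)) = 1/(828679 - 1/1439*(-604)) = 1/(828679 + 604/1439) = 1/(1192469685/1439) = 1439/1192469685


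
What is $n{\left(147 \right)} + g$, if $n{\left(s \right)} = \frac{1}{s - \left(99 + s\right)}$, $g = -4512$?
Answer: $- \frac{446689}{99} \approx -4512.0$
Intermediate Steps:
$n{\left(s \right)} = - \frac{1}{99}$ ($n{\left(s \right)} = \frac{1}{-99} = - \frac{1}{99}$)
$n{\left(147 \right)} + g = - \frac{1}{99} - 4512 = - \frac{446689}{99}$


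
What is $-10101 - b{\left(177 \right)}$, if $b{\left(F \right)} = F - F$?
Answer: $-10101$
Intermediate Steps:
$b{\left(F \right)} = 0$
$-10101 - b{\left(177 \right)} = -10101 - 0 = -10101 + 0 = -10101$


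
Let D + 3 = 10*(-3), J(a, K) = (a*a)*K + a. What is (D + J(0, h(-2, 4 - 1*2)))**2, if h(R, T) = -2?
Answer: 1089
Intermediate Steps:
J(a, K) = a + K*a**2 (J(a, K) = a**2*K + a = K*a**2 + a = a + K*a**2)
D = -33 (D = -3 + 10*(-3) = -3 - 30 = -33)
(D + J(0, h(-2, 4 - 1*2)))**2 = (-33 + 0*(1 - 2*0))**2 = (-33 + 0*(1 + 0))**2 = (-33 + 0*1)**2 = (-33 + 0)**2 = (-33)**2 = 1089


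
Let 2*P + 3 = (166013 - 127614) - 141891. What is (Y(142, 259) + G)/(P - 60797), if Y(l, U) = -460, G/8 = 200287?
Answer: -3203672/225089 ≈ -14.233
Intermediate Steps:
G = 1602296 (G = 8*200287 = 1602296)
P = -103495/2 (P = -3/2 + ((166013 - 127614) - 141891)/2 = -3/2 + (38399 - 141891)/2 = -3/2 + (½)*(-103492) = -3/2 - 51746 = -103495/2 ≈ -51748.)
(Y(142, 259) + G)/(P - 60797) = (-460 + 1602296)/(-103495/2 - 60797) = 1601836/(-225089/2) = 1601836*(-2/225089) = -3203672/225089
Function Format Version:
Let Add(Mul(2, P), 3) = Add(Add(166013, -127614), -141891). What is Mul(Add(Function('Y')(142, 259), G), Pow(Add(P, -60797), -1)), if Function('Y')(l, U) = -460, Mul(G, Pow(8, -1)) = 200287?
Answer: Rational(-3203672, 225089) ≈ -14.233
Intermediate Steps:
G = 1602296 (G = Mul(8, 200287) = 1602296)
P = Rational(-103495, 2) (P = Add(Rational(-3, 2), Mul(Rational(1, 2), Add(Add(166013, -127614), -141891))) = Add(Rational(-3, 2), Mul(Rational(1, 2), Add(38399, -141891))) = Add(Rational(-3, 2), Mul(Rational(1, 2), -103492)) = Add(Rational(-3, 2), -51746) = Rational(-103495, 2) ≈ -51748.)
Mul(Add(Function('Y')(142, 259), G), Pow(Add(P, -60797), -1)) = Mul(Add(-460, 1602296), Pow(Add(Rational(-103495, 2), -60797), -1)) = Mul(1601836, Pow(Rational(-225089, 2), -1)) = Mul(1601836, Rational(-2, 225089)) = Rational(-3203672, 225089)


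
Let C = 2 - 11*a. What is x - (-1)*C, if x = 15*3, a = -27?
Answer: 344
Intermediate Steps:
x = 45
C = 299 (C = 2 - 11*(-27) = 2 + 297 = 299)
x - (-1)*C = 45 - (-1)*299 = 45 - 1*(-299) = 45 + 299 = 344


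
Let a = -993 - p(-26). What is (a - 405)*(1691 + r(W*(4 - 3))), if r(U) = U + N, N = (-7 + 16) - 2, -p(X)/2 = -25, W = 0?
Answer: -2458704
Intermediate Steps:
p(X) = 50 (p(X) = -2*(-25) = 50)
N = 7 (N = 9 - 2 = 7)
a = -1043 (a = -993 - 1*50 = -993 - 50 = -1043)
r(U) = 7 + U (r(U) = U + 7 = 7 + U)
(a - 405)*(1691 + r(W*(4 - 3))) = (-1043 - 405)*(1691 + (7 + 0*(4 - 3))) = -1448*(1691 + (7 + 0*1)) = -1448*(1691 + (7 + 0)) = -1448*(1691 + 7) = -1448*1698 = -2458704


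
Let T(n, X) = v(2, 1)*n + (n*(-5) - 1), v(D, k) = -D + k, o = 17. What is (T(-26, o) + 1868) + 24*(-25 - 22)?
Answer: 895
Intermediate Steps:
v(D, k) = k - D
T(n, X) = -1 - 6*n (T(n, X) = (1 - 1*2)*n + (n*(-5) - 1) = (1 - 2)*n + (-5*n - 1) = -n + (-1 - 5*n) = -1 - 6*n)
(T(-26, o) + 1868) + 24*(-25 - 22) = ((-1 - 6*(-26)) + 1868) + 24*(-25 - 22) = ((-1 + 156) + 1868) + 24*(-47) = (155 + 1868) - 1128 = 2023 - 1128 = 895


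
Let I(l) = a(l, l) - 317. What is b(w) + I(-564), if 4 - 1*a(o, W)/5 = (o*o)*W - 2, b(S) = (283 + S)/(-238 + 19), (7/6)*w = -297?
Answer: 1375147653590/1533 ≈ 8.9703e+8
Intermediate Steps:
w = -1782/7 (w = (6/7)*(-297) = -1782/7 ≈ -254.57)
b(S) = -283/219 - S/219 (b(S) = (283 + S)/(-219) = (283 + S)*(-1/219) = -283/219 - S/219)
a(o, W) = 30 - 5*W*o**2 (a(o, W) = 20 - 5*((o*o)*W - 2) = 20 - 5*(o**2*W - 2) = 20 - 5*(W*o**2 - 2) = 20 - 5*(-2 + W*o**2) = 20 + (10 - 5*W*o**2) = 30 - 5*W*o**2)
I(l) = -287 - 5*l**3 (I(l) = (30 - 5*l*l**2) - 317 = (30 - 5*l**3) - 317 = -287 - 5*l**3)
b(w) + I(-564) = (-283/219 - 1/219*(-1782/7)) + (-287 - 5*(-564)**3) = (-283/219 + 594/511) + (-287 - 5*(-179406144)) = -199/1533 + (-287 + 897030720) = -199/1533 + 897030433 = 1375147653590/1533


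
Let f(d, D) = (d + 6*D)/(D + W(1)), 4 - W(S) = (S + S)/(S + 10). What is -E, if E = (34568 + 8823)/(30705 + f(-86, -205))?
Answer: -96024283/67964641 ≈ -1.4129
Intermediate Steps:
W(S) = 4 - 2*S/(10 + S) (W(S) = 4 - (S + S)/(S + 10) = 4 - 2*S/(10 + S))
f(d, D) = (d + 6*D)/(42/11 + D) (f(d, D) = (d + 6*D)/(D + 2*(20 + 1)/(10 + 1)) = (d + 6*D)/(D + 2*21/11) = (d + 6*D)/(D + 2*(1/11)*21) = (d + 6*D)/(D + 42/11) = (d + 6*D)/(42/11 + D))
E = 96024283/67964641 (E = (34568 + 8823)/(30705 + 11*(-86 + 6*(-205))/(42 + 11*(-205))) = 43391/(30705 + 11*(-86 - 1230)/(42 - 2255)) = 43391/(30705 + 11*(-1316)/(-2213)) = 43391/(30705 + 11*(-1/2213)*(-1316)) = 43391/(30705 + 14476/2213) = 43391/(67964641/2213) = 43391*(2213/67964641) = 96024283/67964641 ≈ 1.4129)
-E = -1*96024283/67964641 = -96024283/67964641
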